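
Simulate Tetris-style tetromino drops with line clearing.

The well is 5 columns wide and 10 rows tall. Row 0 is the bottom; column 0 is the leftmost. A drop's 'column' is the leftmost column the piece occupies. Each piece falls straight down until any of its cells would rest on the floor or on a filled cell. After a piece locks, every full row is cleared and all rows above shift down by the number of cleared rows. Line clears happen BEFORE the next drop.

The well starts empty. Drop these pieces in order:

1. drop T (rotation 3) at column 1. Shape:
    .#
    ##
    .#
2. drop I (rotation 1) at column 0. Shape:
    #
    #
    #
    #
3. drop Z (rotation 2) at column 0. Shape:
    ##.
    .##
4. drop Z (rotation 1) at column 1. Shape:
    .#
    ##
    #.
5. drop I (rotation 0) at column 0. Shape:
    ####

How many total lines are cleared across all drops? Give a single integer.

Drop 1: T rot3 at col 1 lands with bottom-row=0; cleared 0 line(s) (total 0); column heights now [0 2 3 0 0], max=3
Drop 2: I rot1 at col 0 lands with bottom-row=0; cleared 0 line(s) (total 0); column heights now [4 2 3 0 0], max=4
Drop 3: Z rot2 at col 0 lands with bottom-row=3; cleared 0 line(s) (total 0); column heights now [5 5 4 0 0], max=5
Drop 4: Z rot1 at col 1 lands with bottom-row=5; cleared 0 line(s) (total 0); column heights now [5 7 8 0 0], max=8
Drop 5: I rot0 at col 0 lands with bottom-row=8; cleared 0 line(s) (total 0); column heights now [9 9 9 9 0], max=9

Answer: 0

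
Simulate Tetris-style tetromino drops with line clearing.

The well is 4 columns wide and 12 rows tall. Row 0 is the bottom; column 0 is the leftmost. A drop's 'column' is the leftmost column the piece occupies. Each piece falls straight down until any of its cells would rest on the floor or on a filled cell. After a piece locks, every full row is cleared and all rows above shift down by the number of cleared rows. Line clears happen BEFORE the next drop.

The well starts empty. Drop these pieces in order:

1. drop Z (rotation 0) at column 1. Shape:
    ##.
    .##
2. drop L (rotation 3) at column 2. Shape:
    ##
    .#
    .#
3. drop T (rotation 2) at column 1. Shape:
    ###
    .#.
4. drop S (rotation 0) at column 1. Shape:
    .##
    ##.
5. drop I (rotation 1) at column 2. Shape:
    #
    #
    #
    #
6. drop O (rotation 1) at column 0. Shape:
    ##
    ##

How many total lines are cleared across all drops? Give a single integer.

Drop 1: Z rot0 at col 1 lands with bottom-row=0; cleared 0 line(s) (total 0); column heights now [0 2 2 1], max=2
Drop 2: L rot3 at col 2 lands with bottom-row=1; cleared 0 line(s) (total 0); column heights now [0 2 4 4], max=4
Drop 3: T rot2 at col 1 lands with bottom-row=4; cleared 0 line(s) (total 0); column heights now [0 6 6 6], max=6
Drop 4: S rot0 at col 1 lands with bottom-row=6; cleared 0 line(s) (total 0); column heights now [0 7 8 8], max=8
Drop 5: I rot1 at col 2 lands with bottom-row=8; cleared 0 line(s) (total 0); column heights now [0 7 12 8], max=12
Drop 6: O rot1 at col 0 lands with bottom-row=7; cleared 1 line(s) (total 1); column heights now [8 8 11 6], max=11

Answer: 1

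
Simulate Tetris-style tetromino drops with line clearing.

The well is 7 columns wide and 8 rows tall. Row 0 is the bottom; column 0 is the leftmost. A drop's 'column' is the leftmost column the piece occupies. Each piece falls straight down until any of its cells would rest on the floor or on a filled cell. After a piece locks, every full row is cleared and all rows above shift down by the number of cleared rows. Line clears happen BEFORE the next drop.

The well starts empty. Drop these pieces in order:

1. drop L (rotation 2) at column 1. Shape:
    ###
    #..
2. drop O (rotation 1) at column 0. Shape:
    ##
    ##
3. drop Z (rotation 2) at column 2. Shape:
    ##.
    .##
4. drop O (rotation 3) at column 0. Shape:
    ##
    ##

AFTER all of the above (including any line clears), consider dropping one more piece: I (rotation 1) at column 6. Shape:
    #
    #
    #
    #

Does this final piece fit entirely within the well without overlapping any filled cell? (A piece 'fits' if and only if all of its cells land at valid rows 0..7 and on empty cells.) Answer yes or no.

Drop 1: L rot2 at col 1 lands with bottom-row=0; cleared 0 line(s) (total 0); column heights now [0 2 2 2 0 0 0], max=2
Drop 2: O rot1 at col 0 lands with bottom-row=2; cleared 0 line(s) (total 0); column heights now [4 4 2 2 0 0 0], max=4
Drop 3: Z rot2 at col 2 lands with bottom-row=2; cleared 0 line(s) (total 0); column heights now [4 4 4 4 3 0 0], max=4
Drop 4: O rot3 at col 0 lands with bottom-row=4; cleared 0 line(s) (total 0); column heights now [6 6 4 4 3 0 0], max=6
Test piece I rot1 at col 6 (width 1): heights before test = [6 6 4 4 3 0 0]; fits = True

Answer: yes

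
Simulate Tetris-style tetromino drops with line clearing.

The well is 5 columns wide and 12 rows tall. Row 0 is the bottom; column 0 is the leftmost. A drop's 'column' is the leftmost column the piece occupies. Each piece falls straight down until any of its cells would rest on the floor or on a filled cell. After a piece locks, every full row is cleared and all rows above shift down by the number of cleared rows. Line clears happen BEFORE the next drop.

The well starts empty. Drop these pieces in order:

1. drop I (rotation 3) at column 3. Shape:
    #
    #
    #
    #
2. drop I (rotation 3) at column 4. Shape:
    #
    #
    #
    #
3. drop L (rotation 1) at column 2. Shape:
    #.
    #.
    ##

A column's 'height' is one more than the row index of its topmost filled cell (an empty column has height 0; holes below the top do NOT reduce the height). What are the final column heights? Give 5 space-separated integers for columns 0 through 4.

Drop 1: I rot3 at col 3 lands with bottom-row=0; cleared 0 line(s) (total 0); column heights now [0 0 0 4 0], max=4
Drop 2: I rot3 at col 4 lands with bottom-row=0; cleared 0 line(s) (total 0); column heights now [0 0 0 4 4], max=4
Drop 3: L rot1 at col 2 lands with bottom-row=4; cleared 0 line(s) (total 0); column heights now [0 0 7 5 4], max=7

Answer: 0 0 7 5 4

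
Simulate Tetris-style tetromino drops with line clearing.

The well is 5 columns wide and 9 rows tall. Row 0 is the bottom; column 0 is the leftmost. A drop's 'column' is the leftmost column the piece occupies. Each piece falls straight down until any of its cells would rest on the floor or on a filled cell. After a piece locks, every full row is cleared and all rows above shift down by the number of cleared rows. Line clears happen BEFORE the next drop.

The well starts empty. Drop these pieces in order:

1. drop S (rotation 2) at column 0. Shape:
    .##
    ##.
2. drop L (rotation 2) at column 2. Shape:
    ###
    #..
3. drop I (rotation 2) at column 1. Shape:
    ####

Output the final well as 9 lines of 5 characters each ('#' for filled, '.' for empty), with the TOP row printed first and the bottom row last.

Drop 1: S rot2 at col 0 lands with bottom-row=0; cleared 0 line(s) (total 0); column heights now [1 2 2 0 0], max=2
Drop 2: L rot2 at col 2 lands with bottom-row=2; cleared 0 line(s) (total 0); column heights now [1 2 4 4 4], max=4
Drop 3: I rot2 at col 1 lands with bottom-row=4; cleared 0 line(s) (total 0); column heights now [1 5 5 5 5], max=5

Answer: .....
.....
.....
.....
.####
..###
..#..
.##..
##...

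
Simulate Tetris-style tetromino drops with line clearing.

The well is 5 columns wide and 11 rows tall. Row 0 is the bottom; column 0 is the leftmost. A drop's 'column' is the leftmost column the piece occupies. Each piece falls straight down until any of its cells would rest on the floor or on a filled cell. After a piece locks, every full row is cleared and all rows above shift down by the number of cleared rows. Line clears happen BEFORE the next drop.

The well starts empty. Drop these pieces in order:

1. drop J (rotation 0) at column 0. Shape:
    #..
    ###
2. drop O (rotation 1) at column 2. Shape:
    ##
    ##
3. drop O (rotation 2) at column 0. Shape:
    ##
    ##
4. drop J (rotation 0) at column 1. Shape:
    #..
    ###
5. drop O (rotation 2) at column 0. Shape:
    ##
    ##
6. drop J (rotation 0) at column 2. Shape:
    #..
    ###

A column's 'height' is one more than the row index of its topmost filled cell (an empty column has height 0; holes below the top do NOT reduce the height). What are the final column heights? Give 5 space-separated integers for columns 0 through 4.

Answer: 8 8 7 6 6

Derivation:
Drop 1: J rot0 at col 0 lands with bottom-row=0; cleared 0 line(s) (total 0); column heights now [2 1 1 0 0], max=2
Drop 2: O rot1 at col 2 lands with bottom-row=1; cleared 0 line(s) (total 0); column heights now [2 1 3 3 0], max=3
Drop 3: O rot2 at col 0 lands with bottom-row=2; cleared 0 line(s) (total 0); column heights now [4 4 3 3 0], max=4
Drop 4: J rot0 at col 1 lands with bottom-row=4; cleared 0 line(s) (total 0); column heights now [4 6 5 5 0], max=6
Drop 5: O rot2 at col 0 lands with bottom-row=6; cleared 0 line(s) (total 0); column heights now [8 8 5 5 0], max=8
Drop 6: J rot0 at col 2 lands with bottom-row=5; cleared 0 line(s) (total 0); column heights now [8 8 7 6 6], max=8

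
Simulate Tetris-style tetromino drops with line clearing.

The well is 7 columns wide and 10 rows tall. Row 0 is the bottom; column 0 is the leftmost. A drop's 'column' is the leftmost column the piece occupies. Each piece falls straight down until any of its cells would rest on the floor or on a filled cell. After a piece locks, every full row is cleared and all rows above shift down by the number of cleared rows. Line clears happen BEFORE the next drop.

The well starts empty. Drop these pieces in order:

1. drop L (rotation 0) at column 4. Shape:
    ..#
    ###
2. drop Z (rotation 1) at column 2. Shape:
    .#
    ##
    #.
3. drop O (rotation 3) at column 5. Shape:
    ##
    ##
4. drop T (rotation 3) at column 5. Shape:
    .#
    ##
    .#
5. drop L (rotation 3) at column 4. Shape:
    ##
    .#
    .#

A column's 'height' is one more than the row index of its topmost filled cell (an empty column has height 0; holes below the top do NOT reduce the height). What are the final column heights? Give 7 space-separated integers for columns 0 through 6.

Drop 1: L rot0 at col 4 lands with bottom-row=0; cleared 0 line(s) (total 0); column heights now [0 0 0 0 1 1 2], max=2
Drop 2: Z rot1 at col 2 lands with bottom-row=0; cleared 0 line(s) (total 0); column heights now [0 0 2 3 1 1 2], max=3
Drop 3: O rot3 at col 5 lands with bottom-row=2; cleared 0 line(s) (total 0); column heights now [0 0 2 3 1 4 4], max=4
Drop 4: T rot3 at col 5 lands with bottom-row=4; cleared 0 line(s) (total 0); column heights now [0 0 2 3 1 6 7], max=7
Drop 5: L rot3 at col 4 lands with bottom-row=6; cleared 0 line(s) (total 0); column heights now [0 0 2 3 9 9 7], max=9

Answer: 0 0 2 3 9 9 7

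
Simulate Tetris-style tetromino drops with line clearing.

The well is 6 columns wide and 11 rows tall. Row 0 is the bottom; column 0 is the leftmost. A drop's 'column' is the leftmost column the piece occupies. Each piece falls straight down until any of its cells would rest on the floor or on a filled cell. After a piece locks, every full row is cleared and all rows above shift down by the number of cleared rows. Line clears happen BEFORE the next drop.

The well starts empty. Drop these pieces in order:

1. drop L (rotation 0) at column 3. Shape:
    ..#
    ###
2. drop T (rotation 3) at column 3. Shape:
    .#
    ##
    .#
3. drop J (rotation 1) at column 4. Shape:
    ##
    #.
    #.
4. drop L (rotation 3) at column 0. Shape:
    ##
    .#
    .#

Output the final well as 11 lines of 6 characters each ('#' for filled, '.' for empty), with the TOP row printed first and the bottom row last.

Drop 1: L rot0 at col 3 lands with bottom-row=0; cleared 0 line(s) (total 0); column heights now [0 0 0 1 1 2], max=2
Drop 2: T rot3 at col 3 lands with bottom-row=1; cleared 0 line(s) (total 0); column heights now [0 0 0 3 4 2], max=4
Drop 3: J rot1 at col 4 lands with bottom-row=4; cleared 0 line(s) (total 0); column heights now [0 0 0 3 7 7], max=7
Drop 4: L rot3 at col 0 lands with bottom-row=0; cleared 0 line(s) (total 0); column heights now [3 3 0 3 7 7], max=7

Answer: ......
......
......
......
....##
....#.
....#.
....#.
##.##.
.#..##
.#.###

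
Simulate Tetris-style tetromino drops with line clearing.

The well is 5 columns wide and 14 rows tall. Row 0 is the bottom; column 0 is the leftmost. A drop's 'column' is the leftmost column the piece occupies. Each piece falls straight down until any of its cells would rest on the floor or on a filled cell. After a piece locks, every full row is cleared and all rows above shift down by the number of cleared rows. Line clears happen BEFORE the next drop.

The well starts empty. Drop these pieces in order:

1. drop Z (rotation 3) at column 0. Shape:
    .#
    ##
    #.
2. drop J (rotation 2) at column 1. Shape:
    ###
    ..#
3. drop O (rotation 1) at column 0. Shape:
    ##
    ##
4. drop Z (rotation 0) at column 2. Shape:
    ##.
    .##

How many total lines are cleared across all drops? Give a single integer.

Drop 1: Z rot3 at col 0 lands with bottom-row=0; cleared 0 line(s) (total 0); column heights now [2 3 0 0 0], max=3
Drop 2: J rot2 at col 1 lands with bottom-row=2; cleared 0 line(s) (total 0); column heights now [2 4 4 4 0], max=4
Drop 3: O rot1 at col 0 lands with bottom-row=4; cleared 0 line(s) (total 0); column heights now [6 6 4 4 0], max=6
Drop 4: Z rot0 at col 2 lands with bottom-row=4; cleared 0 line(s) (total 0); column heights now [6 6 6 6 5], max=6

Answer: 0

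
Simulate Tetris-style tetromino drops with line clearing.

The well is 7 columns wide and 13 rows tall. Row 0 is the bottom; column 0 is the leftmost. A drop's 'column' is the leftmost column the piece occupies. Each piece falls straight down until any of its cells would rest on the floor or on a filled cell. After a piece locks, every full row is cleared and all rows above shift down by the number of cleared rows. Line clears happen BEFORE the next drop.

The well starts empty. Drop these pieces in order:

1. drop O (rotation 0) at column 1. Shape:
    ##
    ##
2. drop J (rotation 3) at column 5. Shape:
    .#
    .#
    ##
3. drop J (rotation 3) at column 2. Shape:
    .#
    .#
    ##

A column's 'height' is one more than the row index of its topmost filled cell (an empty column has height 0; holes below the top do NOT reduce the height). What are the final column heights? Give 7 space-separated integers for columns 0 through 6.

Answer: 0 2 3 5 0 1 3

Derivation:
Drop 1: O rot0 at col 1 lands with bottom-row=0; cleared 0 line(s) (total 0); column heights now [0 2 2 0 0 0 0], max=2
Drop 2: J rot3 at col 5 lands with bottom-row=0; cleared 0 line(s) (total 0); column heights now [0 2 2 0 0 1 3], max=3
Drop 3: J rot3 at col 2 lands with bottom-row=2; cleared 0 line(s) (total 0); column heights now [0 2 3 5 0 1 3], max=5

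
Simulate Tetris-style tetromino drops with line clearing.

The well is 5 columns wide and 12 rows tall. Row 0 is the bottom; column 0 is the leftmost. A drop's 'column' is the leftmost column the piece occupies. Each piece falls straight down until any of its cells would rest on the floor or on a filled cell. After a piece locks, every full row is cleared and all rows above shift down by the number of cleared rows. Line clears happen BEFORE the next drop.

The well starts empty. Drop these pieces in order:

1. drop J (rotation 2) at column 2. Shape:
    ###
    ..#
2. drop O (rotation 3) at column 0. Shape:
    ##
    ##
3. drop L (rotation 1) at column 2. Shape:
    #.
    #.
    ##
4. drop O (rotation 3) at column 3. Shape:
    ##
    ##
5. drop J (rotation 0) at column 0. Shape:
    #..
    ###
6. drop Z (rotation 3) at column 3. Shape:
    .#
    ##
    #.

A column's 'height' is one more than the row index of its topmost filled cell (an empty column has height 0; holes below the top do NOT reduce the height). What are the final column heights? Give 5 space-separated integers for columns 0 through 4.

Drop 1: J rot2 at col 2 lands with bottom-row=0; cleared 0 line(s) (total 0); column heights now [0 0 2 2 2], max=2
Drop 2: O rot3 at col 0 lands with bottom-row=0; cleared 1 line(s) (total 1); column heights now [1 1 0 0 1], max=1
Drop 3: L rot1 at col 2 lands with bottom-row=0; cleared 1 line(s) (total 2); column heights now [0 0 2 0 0], max=2
Drop 4: O rot3 at col 3 lands with bottom-row=0; cleared 0 line(s) (total 2); column heights now [0 0 2 2 2], max=2
Drop 5: J rot0 at col 0 lands with bottom-row=2; cleared 0 line(s) (total 2); column heights now [4 3 3 2 2], max=4
Drop 6: Z rot3 at col 3 lands with bottom-row=2; cleared 0 line(s) (total 2); column heights now [4 3 3 4 5], max=5

Answer: 4 3 3 4 5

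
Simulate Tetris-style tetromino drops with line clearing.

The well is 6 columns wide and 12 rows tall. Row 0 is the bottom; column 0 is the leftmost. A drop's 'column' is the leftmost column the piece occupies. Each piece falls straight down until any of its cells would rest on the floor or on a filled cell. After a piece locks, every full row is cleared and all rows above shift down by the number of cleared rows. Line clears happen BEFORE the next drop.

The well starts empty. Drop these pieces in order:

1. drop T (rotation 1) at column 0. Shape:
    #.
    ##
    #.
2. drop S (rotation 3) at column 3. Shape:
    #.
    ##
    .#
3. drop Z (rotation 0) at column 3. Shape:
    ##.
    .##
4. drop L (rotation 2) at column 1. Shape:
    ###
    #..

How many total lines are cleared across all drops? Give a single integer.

Answer: 0

Derivation:
Drop 1: T rot1 at col 0 lands with bottom-row=0; cleared 0 line(s) (total 0); column heights now [3 2 0 0 0 0], max=3
Drop 2: S rot3 at col 3 lands with bottom-row=0; cleared 0 line(s) (total 0); column heights now [3 2 0 3 2 0], max=3
Drop 3: Z rot0 at col 3 lands with bottom-row=2; cleared 0 line(s) (total 0); column heights now [3 2 0 4 4 3], max=4
Drop 4: L rot2 at col 1 lands with bottom-row=3; cleared 0 line(s) (total 0); column heights now [3 5 5 5 4 3], max=5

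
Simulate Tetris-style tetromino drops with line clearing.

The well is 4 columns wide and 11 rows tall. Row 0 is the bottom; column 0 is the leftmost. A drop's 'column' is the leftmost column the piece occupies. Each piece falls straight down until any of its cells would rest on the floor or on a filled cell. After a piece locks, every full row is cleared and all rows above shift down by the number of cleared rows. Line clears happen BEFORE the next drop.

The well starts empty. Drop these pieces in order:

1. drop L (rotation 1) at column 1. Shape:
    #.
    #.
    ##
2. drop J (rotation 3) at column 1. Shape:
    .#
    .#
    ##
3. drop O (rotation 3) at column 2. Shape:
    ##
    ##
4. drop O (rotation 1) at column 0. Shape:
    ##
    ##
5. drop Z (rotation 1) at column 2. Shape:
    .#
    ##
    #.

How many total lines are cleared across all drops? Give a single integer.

Answer: 0

Derivation:
Drop 1: L rot1 at col 1 lands with bottom-row=0; cleared 0 line(s) (total 0); column heights now [0 3 1 0], max=3
Drop 2: J rot3 at col 1 lands with bottom-row=3; cleared 0 line(s) (total 0); column heights now [0 4 6 0], max=6
Drop 3: O rot3 at col 2 lands with bottom-row=6; cleared 0 line(s) (total 0); column heights now [0 4 8 8], max=8
Drop 4: O rot1 at col 0 lands with bottom-row=4; cleared 0 line(s) (total 0); column heights now [6 6 8 8], max=8
Drop 5: Z rot1 at col 2 lands with bottom-row=8; cleared 0 line(s) (total 0); column heights now [6 6 10 11], max=11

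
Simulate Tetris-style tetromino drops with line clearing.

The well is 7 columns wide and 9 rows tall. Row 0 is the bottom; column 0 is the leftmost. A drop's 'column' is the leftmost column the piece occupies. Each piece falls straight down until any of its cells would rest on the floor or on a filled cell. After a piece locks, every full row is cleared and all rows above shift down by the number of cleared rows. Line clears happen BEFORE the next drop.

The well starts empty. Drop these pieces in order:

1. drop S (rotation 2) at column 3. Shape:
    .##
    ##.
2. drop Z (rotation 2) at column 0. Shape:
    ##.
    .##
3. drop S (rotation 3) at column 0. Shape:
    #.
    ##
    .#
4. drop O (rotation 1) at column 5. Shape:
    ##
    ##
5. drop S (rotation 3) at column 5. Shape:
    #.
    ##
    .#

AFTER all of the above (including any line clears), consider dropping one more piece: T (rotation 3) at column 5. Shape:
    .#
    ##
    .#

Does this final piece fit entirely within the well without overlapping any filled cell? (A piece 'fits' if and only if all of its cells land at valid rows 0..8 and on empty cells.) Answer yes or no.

Answer: yes

Derivation:
Drop 1: S rot2 at col 3 lands with bottom-row=0; cleared 0 line(s) (total 0); column heights now [0 0 0 1 2 2 0], max=2
Drop 2: Z rot2 at col 0 lands with bottom-row=0; cleared 0 line(s) (total 0); column heights now [2 2 1 1 2 2 0], max=2
Drop 3: S rot3 at col 0 lands with bottom-row=2; cleared 0 line(s) (total 0); column heights now [5 4 1 1 2 2 0], max=5
Drop 4: O rot1 at col 5 lands with bottom-row=2; cleared 0 line(s) (total 0); column heights now [5 4 1 1 2 4 4], max=5
Drop 5: S rot3 at col 5 lands with bottom-row=4; cleared 0 line(s) (total 0); column heights now [5 4 1 1 2 7 6], max=7
Test piece T rot3 at col 5 (width 2): heights before test = [5 4 1 1 2 7 6]; fits = True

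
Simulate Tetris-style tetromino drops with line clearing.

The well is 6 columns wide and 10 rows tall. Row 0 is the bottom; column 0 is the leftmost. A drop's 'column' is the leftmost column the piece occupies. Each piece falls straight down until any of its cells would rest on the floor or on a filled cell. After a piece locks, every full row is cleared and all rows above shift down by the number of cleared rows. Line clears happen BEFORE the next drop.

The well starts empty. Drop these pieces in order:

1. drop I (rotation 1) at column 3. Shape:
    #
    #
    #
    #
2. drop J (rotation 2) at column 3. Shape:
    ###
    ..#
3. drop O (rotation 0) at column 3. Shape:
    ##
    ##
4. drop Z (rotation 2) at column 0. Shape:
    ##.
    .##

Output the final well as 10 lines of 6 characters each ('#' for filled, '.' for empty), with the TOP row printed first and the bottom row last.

Answer: ......
......
......
...##.
...##.
...###
...#.#
...#..
##.#..
.###..

Derivation:
Drop 1: I rot1 at col 3 lands with bottom-row=0; cleared 0 line(s) (total 0); column heights now [0 0 0 4 0 0], max=4
Drop 2: J rot2 at col 3 lands with bottom-row=3; cleared 0 line(s) (total 0); column heights now [0 0 0 5 5 5], max=5
Drop 3: O rot0 at col 3 lands with bottom-row=5; cleared 0 line(s) (total 0); column heights now [0 0 0 7 7 5], max=7
Drop 4: Z rot2 at col 0 lands with bottom-row=0; cleared 0 line(s) (total 0); column heights now [2 2 1 7 7 5], max=7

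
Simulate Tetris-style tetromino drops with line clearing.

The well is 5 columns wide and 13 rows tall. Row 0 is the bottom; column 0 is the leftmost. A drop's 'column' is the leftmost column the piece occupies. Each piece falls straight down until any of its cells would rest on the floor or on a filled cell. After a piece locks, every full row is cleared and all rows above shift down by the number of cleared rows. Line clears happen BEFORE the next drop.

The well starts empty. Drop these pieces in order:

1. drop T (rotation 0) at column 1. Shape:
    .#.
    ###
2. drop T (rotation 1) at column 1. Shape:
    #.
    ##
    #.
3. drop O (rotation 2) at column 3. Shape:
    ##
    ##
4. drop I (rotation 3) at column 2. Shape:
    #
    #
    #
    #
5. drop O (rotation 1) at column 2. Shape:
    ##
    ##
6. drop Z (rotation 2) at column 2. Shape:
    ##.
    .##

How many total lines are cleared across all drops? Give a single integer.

Drop 1: T rot0 at col 1 lands with bottom-row=0; cleared 0 line(s) (total 0); column heights now [0 1 2 1 0], max=2
Drop 2: T rot1 at col 1 lands with bottom-row=1; cleared 0 line(s) (total 0); column heights now [0 4 3 1 0], max=4
Drop 3: O rot2 at col 3 lands with bottom-row=1; cleared 0 line(s) (total 0); column heights now [0 4 3 3 3], max=4
Drop 4: I rot3 at col 2 lands with bottom-row=3; cleared 0 line(s) (total 0); column heights now [0 4 7 3 3], max=7
Drop 5: O rot1 at col 2 lands with bottom-row=7; cleared 0 line(s) (total 0); column heights now [0 4 9 9 3], max=9
Drop 6: Z rot2 at col 2 lands with bottom-row=9; cleared 0 line(s) (total 0); column heights now [0 4 11 11 10], max=11

Answer: 0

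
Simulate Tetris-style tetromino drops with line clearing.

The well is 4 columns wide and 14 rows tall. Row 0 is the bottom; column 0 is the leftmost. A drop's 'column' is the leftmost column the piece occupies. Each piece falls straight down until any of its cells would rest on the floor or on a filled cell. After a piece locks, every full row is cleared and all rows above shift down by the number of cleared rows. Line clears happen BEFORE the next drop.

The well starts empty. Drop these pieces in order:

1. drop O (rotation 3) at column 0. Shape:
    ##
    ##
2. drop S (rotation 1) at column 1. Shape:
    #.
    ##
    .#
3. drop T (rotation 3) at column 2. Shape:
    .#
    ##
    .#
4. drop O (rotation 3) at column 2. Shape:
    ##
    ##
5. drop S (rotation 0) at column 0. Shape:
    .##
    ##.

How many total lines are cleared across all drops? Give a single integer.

Drop 1: O rot3 at col 0 lands with bottom-row=0; cleared 0 line(s) (total 0); column heights now [2 2 0 0], max=2
Drop 2: S rot1 at col 1 lands with bottom-row=1; cleared 0 line(s) (total 0); column heights now [2 4 3 0], max=4
Drop 3: T rot3 at col 2 lands with bottom-row=2; cleared 0 line(s) (total 0); column heights now [2 4 4 5], max=5
Drop 4: O rot3 at col 2 lands with bottom-row=5; cleared 0 line(s) (total 0); column heights now [2 4 7 7], max=7
Drop 5: S rot0 at col 0 lands with bottom-row=6; cleared 1 line(s) (total 1); column heights now [2 7 7 6], max=7

Answer: 1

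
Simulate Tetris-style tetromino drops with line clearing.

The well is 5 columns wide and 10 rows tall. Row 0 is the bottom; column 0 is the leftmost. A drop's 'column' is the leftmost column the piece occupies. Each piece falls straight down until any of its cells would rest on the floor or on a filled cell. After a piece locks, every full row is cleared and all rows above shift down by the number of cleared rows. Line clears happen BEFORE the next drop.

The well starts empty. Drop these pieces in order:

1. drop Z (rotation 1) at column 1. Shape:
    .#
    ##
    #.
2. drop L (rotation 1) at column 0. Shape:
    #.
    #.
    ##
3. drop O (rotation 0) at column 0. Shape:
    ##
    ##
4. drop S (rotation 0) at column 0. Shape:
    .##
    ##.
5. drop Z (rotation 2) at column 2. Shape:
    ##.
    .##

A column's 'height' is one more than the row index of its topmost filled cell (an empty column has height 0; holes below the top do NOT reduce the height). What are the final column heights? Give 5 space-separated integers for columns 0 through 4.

Answer: 8 9 10 10 9

Derivation:
Drop 1: Z rot1 at col 1 lands with bottom-row=0; cleared 0 line(s) (total 0); column heights now [0 2 3 0 0], max=3
Drop 2: L rot1 at col 0 lands with bottom-row=2; cleared 0 line(s) (total 0); column heights now [5 3 3 0 0], max=5
Drop 3: O rot0 at col 0 lands with bottom-row=5; cleared 0 line(s) (total 0); column heights now [7 7 3 0 0], max=7
Drop 4: S rot0 at col 0 lands with bottom-row=7; cleared 0 line(s) (total 0); column heights now [8 9 9 0 0], max=9
Drop 5: Z rot2 at col 2 lands with bottom-row=8; cleared 0 line(s) (total 0); column heights now [8 9 10 10 9], max=10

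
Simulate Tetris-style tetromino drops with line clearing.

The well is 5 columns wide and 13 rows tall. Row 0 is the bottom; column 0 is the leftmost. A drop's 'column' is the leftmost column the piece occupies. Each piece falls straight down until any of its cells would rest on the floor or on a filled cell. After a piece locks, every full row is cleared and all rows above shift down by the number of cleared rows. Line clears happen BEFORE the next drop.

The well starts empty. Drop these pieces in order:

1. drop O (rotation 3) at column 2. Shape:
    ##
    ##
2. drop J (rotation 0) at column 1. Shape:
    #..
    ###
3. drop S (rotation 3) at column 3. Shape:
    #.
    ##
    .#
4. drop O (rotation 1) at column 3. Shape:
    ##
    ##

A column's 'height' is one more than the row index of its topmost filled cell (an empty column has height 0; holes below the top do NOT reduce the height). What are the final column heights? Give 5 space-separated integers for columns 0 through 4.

Drop 1: O rot3 at col 2 lands with bottom-row=0; cleared 0 line(s) (total 0); column heights now [0 0 2 2 0], max=2
Drop 2: J rot0 at col 1 lands with bottom-row=2; cleared 0 line(s) (total 0); column heights now [0 4 3 3 0], max=4
Drop 3: S rot3 at col 3 lands with bottom-row=2; cleared 0 line(s) (total 0); column heights now [0 4 3 5 4], max=5
Drop 4: O rot1 at col 3 lands with bottom-row=5; cleared 0 line(s) (total 0); column heights now [0 4 3 7 7], max=7

Answer: 0 4 3 7 7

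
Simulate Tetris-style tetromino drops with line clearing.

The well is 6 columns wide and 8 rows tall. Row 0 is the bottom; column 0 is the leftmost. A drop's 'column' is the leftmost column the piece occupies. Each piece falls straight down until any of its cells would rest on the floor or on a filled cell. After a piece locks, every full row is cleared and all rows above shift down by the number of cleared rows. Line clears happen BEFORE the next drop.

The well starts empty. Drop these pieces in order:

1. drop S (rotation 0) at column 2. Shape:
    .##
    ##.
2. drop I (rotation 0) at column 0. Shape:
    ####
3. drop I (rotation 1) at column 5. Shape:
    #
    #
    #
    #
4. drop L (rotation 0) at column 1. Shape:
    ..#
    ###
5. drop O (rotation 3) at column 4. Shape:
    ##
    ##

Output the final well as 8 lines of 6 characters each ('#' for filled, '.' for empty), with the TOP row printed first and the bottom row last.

Drop 1: S rot0 at col 2 lands with bottom-row=0; cleared 0 line(s) (total 0); column heights now [0 0 1 2 2 0], max=2
Drop 2: I rot0 at col 0 lands with bottom-row=2; cleared 0 line(s) (total 0); column heights now [3 3 3 3 2 0], max=3
Drop 3: I rot1 at col 5 lands with bottom-row=0; cleared 0 line(s) (total 0); column heights now [3 3 3 3 2 4], max=4
Drop 4: L rot0 at col 1 lands with bottom-row=3; cleared 0 line(s) (total 0); column heights now [3 4 4 5 2 4], max=5
Drop 5: O rot3 at col 4 lands with bottom-row=4; cleared 0 line(s) (total 0); column heights now [3 4 4 5 6 6], max=6

Answer: ......
......
....##
...###
.###.#
####.#
...###
..##.#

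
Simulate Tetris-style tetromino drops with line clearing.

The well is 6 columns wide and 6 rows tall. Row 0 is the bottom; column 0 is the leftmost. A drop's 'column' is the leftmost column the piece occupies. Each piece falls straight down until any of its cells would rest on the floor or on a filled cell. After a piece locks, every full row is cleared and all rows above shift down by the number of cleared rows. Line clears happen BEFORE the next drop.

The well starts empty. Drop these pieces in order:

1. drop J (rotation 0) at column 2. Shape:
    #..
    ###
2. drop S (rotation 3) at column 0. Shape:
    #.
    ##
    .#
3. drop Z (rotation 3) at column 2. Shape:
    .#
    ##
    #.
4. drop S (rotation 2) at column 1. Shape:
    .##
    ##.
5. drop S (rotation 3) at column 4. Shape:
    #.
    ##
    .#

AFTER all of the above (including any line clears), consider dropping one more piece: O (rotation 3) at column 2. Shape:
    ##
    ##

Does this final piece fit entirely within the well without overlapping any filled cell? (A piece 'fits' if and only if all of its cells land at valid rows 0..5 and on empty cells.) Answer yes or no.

Answer: no

Derivation:
Drop 1: J rot0 at col 2 lands with bottom-row=0; cleared 0 line(s) (total 0); column heights now [0 0 2 1 1 0], max=2
Drop 2: S rot3 at col 0 lands with bottom-row=0; cleared 0 line(s) (total 0); column heights now [3 2 2 1 1 0], max=3
Drop 3: Z rot3 at col 2 lands with bottom-row=2; cleared 0 line(s) (total 0); column heights now [3 2 4 5 1 0], max=5
Drop 4: S rot2 at col 1 lands with bottom-row=4; cleared 0 line(s) (total 0); column heights now [3 5 6 6 1 0], max=6
Drop 5: S rot3 at col 4 lands with bottom-row=0; cleared 0 line(s) (total 0); column heights now [3 5 6 6 3 2], max=6
Test piece O rot3 at col 2 (width 2): heights before test = [3 5 6 6 3 2]; fits = False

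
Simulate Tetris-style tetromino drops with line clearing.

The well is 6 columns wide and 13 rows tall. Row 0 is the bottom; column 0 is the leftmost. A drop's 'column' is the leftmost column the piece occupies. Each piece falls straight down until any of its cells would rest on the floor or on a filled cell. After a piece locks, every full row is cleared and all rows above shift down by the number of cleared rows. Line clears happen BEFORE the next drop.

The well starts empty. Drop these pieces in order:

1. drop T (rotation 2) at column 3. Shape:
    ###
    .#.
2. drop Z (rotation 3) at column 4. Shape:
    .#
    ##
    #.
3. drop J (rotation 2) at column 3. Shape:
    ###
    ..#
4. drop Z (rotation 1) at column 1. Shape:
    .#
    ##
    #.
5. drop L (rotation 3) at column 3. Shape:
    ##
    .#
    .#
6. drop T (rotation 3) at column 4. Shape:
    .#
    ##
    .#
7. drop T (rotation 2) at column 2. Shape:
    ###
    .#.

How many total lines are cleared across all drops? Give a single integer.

Answer: 0

Derivation:
Drop 1: T rot2 at col 3 lands with bottom-row=0; cleared 0 line(s) (total 0); column heights now [0 0 0 2 2 2], max=2
Drop 2: Z rot3 at col 4 lands with bottom-row=2; cleared 0 line(s) (total 0); column heights now [0 0 0 2 4 5], max=5
Drop 3: J rot2 at col 3 lands with bottom-row=5; cleared 0 line(s) (total 0); column heights now [0 0 0 7 7 7], max=7
Drop 4: Z rot1 at col 1 lands with bottom-row=0; cleared 0 line(s) (total 0); column heights now [0 2 3 7 7 7], max=7
Drop 5: L rot3 at col 3 lands with bottom-row=7; cleared 0 line(s) (total 0); column heights now [0 2 3 10 10 7], max=10
Drop 6: T rot3 at col 4 lands with bottom-row=9; cleared 0 line(s) (total 0); column heights now [0 2 3 10 11 12], max=12
Drop 7: T rot2 at col 2 lands with bottom-row=10; cleared 0 line(s) (total 0); column heights now [0 2 12 12 12 12], max=12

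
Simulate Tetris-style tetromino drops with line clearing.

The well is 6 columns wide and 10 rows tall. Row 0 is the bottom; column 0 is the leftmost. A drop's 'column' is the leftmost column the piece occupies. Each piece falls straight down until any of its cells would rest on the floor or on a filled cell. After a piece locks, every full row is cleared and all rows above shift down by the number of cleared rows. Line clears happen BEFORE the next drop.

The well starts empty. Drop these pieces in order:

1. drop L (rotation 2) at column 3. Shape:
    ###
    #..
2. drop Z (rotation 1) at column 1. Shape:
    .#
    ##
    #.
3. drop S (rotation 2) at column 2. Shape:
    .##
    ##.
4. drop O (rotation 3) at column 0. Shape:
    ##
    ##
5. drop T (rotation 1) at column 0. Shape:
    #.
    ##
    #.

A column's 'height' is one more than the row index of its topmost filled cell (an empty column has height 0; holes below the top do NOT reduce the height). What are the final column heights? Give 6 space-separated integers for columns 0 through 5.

Drop 1: L rot2 at col 3 lands with bottom-row=0; cleared 0 line(s) (total 0); column heights now [0 0 0 2 2 2], max=2
Drop 2: Z rot1 at col 1 lands with bottom-row=0; cleared 0 line(s) (total 0); column heights now [0 2 3 2 2 2], max=3
Drop 3: S rot2 at col 2 lands with bottom-row=3; cleared 0 line(s) (total 0); column heights now [0 2 4 5 5 2], max=5
Drop 4: O rot3 at col 0 lands with bottom-row=2; cleared 0 line(s) (total 0); column heights now [4 4 4 5 5 2], max=5
Drop 5: T rot1 at col 0 lands with bottom-row=4; cleared 0 line(s) (total 0); column heights now [7 6 4 5 5 2], max=7

Answer: 7 6 4 5 5 2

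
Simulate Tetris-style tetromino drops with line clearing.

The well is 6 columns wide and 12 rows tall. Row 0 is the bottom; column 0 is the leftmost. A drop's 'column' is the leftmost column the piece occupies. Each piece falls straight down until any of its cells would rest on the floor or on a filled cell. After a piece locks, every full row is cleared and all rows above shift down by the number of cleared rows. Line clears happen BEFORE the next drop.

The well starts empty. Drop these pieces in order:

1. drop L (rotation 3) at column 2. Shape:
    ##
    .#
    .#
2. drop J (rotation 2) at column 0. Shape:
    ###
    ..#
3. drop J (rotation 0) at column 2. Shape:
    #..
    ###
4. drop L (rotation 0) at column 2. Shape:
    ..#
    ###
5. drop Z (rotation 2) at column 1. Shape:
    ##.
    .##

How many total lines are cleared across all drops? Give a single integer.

Answer: 0

Derivation:
Drop 1: L rot3 at col 2 lands with bottom-row=0; cleared 0 line(s) (total 0); column heights now [0 0 3 3 0 0], max=3
Drop 2: J rot2 at col 0 lands with bottom-row=3; cleared 0 line(s) (total 0); column heights now [5 5 5 3 0 0], max=5
Drop 3: J rot0 at col 2 lands with bottom-row=5; cleared 0 line(s) (total 0); column heights now [5 5 7 6 6 0], max=7
Drop 4: L rot0 at col 2 lands with bottom-row=7; cleared 0 line(s) (total 0); column heights now [5 5 8 8 9 0], max=9
Drop 5: Z rot2 at col 1 lands with bottom-row=8; cleared 0 line(s) (total 0); column heights now [5 10 10 9 9 0], max=10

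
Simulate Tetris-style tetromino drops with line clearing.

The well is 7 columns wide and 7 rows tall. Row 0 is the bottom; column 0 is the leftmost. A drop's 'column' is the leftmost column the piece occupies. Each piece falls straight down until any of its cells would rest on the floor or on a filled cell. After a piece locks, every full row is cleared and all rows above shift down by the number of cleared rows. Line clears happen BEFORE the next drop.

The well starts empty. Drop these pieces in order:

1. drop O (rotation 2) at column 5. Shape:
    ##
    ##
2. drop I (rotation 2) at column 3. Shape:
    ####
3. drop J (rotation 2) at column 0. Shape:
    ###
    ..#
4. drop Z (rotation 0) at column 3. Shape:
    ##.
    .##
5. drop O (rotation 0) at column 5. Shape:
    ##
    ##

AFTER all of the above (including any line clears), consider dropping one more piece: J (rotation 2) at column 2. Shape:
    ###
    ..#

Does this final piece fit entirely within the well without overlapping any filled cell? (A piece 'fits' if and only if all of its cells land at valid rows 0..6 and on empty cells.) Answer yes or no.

Answer: yes

Derivation:
Drop 1: O rot2 at col 5 lands with bottom-row=0; cleared 0 line(s) (total 0); column heights now [0 0 0 0 0 2 2], max=2
Drop 2: I rot2 at col 3 lands with bottom-row=2; cleared 0 line(s) (total 0); column heights now [0 0 0 3 3 3 3], max=3
Drop 3: J rot2 at col 0 lands with bottom-row=0; cleared 0 line(s) (total 0); column heights now [2 2 2 3 3 3 3], max=3
Drop 4: Z rot0 at col 3 lands with bottom-row=3; cleared 0 line(s) (total 0); column heights now [2 2 2 5 5 4 3], max=5
Drop 5: O rot0 at col 5 lands with bottom-row=4; cleared 0 line(s) (total 0); column heights now [2 2 2 5 5 6 6], max=6
Test piece J rot2 at col 2 (width 3): heights before test = [2 2 2 5 5 6 6]; fits = True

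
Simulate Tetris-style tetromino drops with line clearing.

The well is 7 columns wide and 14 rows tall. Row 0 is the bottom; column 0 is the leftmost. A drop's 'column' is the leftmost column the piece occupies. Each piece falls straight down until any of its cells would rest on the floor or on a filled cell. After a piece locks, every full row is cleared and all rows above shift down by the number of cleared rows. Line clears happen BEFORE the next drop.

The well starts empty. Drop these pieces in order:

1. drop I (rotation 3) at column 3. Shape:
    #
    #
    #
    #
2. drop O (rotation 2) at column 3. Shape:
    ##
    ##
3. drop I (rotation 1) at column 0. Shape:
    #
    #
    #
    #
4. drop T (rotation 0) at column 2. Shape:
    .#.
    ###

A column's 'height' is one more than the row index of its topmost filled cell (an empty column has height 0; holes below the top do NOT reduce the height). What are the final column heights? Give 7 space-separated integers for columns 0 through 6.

Drop 1: I rot3 at col 3 lands with bottom-row=0; cleared 0 line(s) (total 0); column heights now [0 0 0 4 0 0 0], max=4
Drop 2: O rot2 at col 3 lands with bottom-row=4; cleared 0 line(s) (total 0); column heights now [0 0 0 6 6 0 0], max=6
Drop 3: I rot1 at col 0 lands with bottom-row=0; cleared 0 line(s) (total 0); column heights now [4 0 0 6 6 0 0], max=6
Drop 4: T rot0 at col 2 lands with bottom-row=6; cleared 0 line(s) (total 0); column heights now [4 0 7 8 7 0 0], max=8

Answer: 4 0 7 8 7 0 0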